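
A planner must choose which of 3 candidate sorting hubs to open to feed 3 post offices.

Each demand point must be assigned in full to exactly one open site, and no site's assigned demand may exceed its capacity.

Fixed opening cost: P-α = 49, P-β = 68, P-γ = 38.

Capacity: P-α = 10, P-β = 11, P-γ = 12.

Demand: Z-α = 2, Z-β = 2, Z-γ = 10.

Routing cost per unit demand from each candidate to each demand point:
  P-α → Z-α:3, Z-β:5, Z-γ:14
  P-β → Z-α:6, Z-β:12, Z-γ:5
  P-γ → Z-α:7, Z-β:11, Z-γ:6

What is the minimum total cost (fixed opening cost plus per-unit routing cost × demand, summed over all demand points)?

163

Open {P-α, P-γ}; cheapest assignment that respects the capacities:
  P-α (cap 10, load 4): Z-α, Z-β — cost 2×3 + 2×5 = 16
  P-γ (cap 12, load 10): Z-γ — cost 10×6 = 60
  Shipping 76, fixed 87 → total 163.
  Any other capacity-feasible assignment to {P-α, P-γ} ships for at least 76.
Compare {P-α, P-β}: its best feasible assignment gives total 183.
Compare {P-β, P-γ}: its best feasible assignment gives total 192.
Every other set of open sites that can feasibly serve all demand totals ≥ 183 even under its best assignment. Minimum: 163.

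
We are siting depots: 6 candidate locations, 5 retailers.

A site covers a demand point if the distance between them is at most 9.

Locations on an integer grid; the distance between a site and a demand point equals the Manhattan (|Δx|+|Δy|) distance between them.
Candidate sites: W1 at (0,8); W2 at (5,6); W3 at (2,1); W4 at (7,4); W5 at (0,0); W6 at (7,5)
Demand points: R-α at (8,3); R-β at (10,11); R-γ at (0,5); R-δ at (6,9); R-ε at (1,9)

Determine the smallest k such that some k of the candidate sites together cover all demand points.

2

Coverage sets (demand points within 9 of each site):
  W1: {R-γ, R-δ, R-ε}
  W2: {R-α, R-γ, R-δ, R-ε}
  W3: {R-α, R-γ, R-ε}
  W4: {R-α, R-γ, R-δ}
  W5: {R-γ}
  W6: {R-α, R-β, R-γ, R-δ}
No single site covers all 5 demand points.
But {W1, W6} covers everything, so the minimum is 2.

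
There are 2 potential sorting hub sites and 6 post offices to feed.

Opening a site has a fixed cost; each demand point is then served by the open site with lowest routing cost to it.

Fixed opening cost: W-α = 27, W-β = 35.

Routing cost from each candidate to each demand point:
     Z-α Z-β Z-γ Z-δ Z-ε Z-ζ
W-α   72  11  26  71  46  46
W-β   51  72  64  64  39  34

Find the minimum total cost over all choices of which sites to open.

287

Open {W-α, W-β}: assign each demand point to its cheapest open site.
  Z-α→W-β 51, Z-β→W-α 11, Z-γ→W-α 26, Z-δ→W-β 64, Z-ε→W-β 39, Z-ζ→W-β 34
  routing cost 225, fixed 62 → total 287.
Compare {W-α}: routing cost 272 + fixed 27 = 299.
Compare {W-β}: routing cost 324 + fixed 35 = 359.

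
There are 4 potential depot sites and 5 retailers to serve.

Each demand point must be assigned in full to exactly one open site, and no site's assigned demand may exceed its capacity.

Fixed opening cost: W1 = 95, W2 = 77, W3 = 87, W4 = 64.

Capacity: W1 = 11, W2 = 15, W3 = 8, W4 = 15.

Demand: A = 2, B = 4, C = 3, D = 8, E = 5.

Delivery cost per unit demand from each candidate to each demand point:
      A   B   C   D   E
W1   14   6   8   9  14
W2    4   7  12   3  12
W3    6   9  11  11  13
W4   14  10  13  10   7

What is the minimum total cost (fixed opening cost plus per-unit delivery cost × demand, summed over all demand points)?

275

Open {W2, W4}; cheapest assignment that respects the capacities:
  W2 (cap 15, load 14): A, B, D — cost 2×4 + 4×7 + 8×3 = 60
  W4 (cap 15, load 8): C, E — cost 3×13 + 5×7 = 74
  Shipping 134, fixed 141 → total 275.
  Any other capacity-feasible assignment to {W2, W4} ships for at least 134.
Compare {W1, W2}: its best feasible assignment gives total 312.
Compare {W2, W3}: its best feasible assignment gives total 322.
Every other set of open sites that can feasibly serve all demand totals ≥ 312 even under its best assignment. Minimum: 275.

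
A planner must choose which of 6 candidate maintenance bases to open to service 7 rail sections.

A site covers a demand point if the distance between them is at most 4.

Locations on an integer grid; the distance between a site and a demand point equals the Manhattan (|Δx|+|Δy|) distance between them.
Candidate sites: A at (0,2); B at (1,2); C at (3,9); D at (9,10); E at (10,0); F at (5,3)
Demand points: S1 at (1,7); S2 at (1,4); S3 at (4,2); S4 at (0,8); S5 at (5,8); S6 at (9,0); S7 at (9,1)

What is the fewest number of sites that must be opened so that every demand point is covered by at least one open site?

Coverage sets (demand points within 4 of each site):
  A: {S2, S3}
  B: {S2, S3}
  C: {S1, S4, S5}
  D: {}
  E: {S6, S7}
  F: {S3}
No 2 sites suffice: every size-2 union leaves at least one demand point uncovered.
But {A, C, E} covers everything, so the minimum is 3.

3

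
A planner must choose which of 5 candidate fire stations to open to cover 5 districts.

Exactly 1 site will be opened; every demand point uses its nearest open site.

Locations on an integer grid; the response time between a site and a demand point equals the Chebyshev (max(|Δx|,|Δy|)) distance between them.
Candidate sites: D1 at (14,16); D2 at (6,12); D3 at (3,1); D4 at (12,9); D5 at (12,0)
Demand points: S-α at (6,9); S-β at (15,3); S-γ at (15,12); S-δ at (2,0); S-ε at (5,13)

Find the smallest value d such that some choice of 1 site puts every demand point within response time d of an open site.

10

Open {D4}.
  Farthest demand point is S-δ at response time 10 (to D4); all others are ≤ 10.
With {D2} the worst case is 12.
With {D3} the worst case is 12.
No size-1 selection achieves below 10.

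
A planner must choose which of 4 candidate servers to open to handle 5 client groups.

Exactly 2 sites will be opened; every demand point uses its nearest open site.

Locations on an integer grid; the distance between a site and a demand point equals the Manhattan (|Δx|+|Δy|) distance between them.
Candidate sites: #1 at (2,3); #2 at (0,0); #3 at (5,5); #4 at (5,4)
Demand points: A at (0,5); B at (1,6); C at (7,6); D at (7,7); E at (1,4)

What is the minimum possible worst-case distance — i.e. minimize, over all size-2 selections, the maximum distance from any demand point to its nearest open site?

Open {#1, #3}.
  Farthest demand point is A at distance 4 (to #1); all others are ≤ 4.
With {#1, #4} the worst case is 5.
With {#2, #3} the worst case is 5.
No size-2 selection achieves below 4.

4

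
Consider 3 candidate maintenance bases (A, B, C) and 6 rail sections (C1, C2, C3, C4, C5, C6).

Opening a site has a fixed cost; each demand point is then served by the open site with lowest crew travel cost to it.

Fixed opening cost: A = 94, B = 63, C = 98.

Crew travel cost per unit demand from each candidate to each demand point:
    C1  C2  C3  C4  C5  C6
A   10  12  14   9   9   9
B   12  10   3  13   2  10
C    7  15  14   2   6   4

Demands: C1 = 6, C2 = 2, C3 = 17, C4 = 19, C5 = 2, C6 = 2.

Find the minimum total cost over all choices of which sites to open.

Open {B, C}: assign each demand point to its cheapest open site.
  C1→C 6×7=42, C2→B 2×10=20, C3→B 17×3=51, C4→C 19×2=38, C5→B 2×2=4, C6→C 2×4=8
  crew travel cost 163, fixed 161 → total 324.
Compare {A, B, C}: crew travel cost 163 + fixed 255 = 418.
Compare {C}: crew travel cost 368 + fixed 98 = 466.
Compare {B}: crew travel cost 414 + fixed 63 = 477.
All other subsets cost ≥ 418. Minimum total cost: 324.

324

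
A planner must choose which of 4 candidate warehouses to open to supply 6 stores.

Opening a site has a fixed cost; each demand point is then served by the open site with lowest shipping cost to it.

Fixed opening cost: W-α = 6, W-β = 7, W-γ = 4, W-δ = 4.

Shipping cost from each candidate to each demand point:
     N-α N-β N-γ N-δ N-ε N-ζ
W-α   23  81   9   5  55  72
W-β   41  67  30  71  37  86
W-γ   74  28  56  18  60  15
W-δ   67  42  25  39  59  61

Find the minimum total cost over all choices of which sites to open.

134

Open {W-α, W-β, W-γ}: assign each demand point to its cheapest open site.
  N-α→W-α 23, N-β→W-γ 28, N-γ→W-α 9, N-δ→W-α 5, N-ε→W-β 37, N-ζ→W-γ 15
  shipping cost 117, fixed 17 → total 134.
Compare {W-α, W-β, W-γ, W-δ}: shipping cost 117 + fixed 21 = 138.
Compare {W-α, W-γ}: shipping cost 135 + fixed 10 = 145.
Compare {W-α, W-γ, W-δ}: shipping cost 135 + fixed 14 = 149.
All other subsets cost ≥ 138. Minimum total cost: 134.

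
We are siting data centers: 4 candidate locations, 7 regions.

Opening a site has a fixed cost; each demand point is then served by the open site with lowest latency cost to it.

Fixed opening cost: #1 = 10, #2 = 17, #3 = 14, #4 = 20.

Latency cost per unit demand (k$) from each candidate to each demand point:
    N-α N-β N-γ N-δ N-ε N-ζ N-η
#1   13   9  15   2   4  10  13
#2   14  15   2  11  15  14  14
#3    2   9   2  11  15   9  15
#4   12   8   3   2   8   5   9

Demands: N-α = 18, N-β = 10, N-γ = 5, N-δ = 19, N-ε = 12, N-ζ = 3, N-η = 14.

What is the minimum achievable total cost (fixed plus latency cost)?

397

Open {#1, #3, #4}: assign each demand point to its cheapest open site.
  N-α→#3 18×2=36, N-β→#4 10×8=80, N-γ→#3 5×2=10, N-δ→#1 19×2=38, N-ε→#1 12×4=48, N-ζ→#4 3×5=15, N-η→#4 14×9=126
  latency cost 353, fixed 44 → total 397.
Compare {#1, #2, #3, #4}: latency cost 353 + fixed 61 = 414.
Compare {#3, #4}: latency cost 401 + fixed 34 = 435.
Compare {#2, #3, #4}: latency cost 401 + fixed 51 = 452.
All other subsets cost ≥ 414. Minimum total cost: 397.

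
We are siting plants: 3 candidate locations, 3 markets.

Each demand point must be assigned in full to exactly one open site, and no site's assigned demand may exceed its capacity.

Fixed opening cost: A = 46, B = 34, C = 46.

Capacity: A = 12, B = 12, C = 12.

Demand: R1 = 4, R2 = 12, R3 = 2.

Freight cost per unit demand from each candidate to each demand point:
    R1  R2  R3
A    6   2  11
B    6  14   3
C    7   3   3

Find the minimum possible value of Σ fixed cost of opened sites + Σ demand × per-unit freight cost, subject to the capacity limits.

Open {A, B}; cheapest assignment that respects the capacities:
  A (cap 12, load 12): R2 — cost 12×2 = 24
  B (cap 12, load 6): R1, R3 — cost 4×6 + 2×3 = 30
  Shipping 54, fixed 80 → total 134.
  Any other capacity-feasible assignment to {A, B} ships for at least 54.
Compare {B, C}: its best feasible assignment gives total 146.
Compare {A, C}: its best feasible assignment gives total 150.
Every other set of open sites that can feasibly serve all demand totals ≥ 146 even under its best assignment. Minimum: 134.

134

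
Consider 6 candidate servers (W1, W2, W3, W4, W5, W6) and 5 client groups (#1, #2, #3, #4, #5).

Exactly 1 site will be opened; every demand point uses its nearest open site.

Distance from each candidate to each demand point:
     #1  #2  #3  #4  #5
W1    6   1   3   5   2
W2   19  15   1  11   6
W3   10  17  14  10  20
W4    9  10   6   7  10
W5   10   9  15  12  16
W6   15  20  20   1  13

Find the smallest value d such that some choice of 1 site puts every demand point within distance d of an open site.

Open {W1}.
  Farthest demand point is #1 at distance 6 (to W1); all others are ≤ 6.
With {W4} the worst case is 10.
With {W5} the worst case is 16.
No size-1 selection achieves below 6.

6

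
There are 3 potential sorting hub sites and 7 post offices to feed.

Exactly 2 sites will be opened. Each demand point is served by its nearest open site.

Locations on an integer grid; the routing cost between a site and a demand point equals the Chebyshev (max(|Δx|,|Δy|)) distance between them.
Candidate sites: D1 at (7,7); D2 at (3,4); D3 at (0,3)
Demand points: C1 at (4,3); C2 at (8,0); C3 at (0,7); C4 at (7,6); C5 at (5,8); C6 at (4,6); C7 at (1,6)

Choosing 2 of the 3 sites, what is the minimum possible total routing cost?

16

Open {D1, D2}.
  C1→D2 1, C2→D2 5, C3→D2 3, C4→D1 1, C5→D1 2, C6→D2 2, C7→D2 2  ⇒ total 16.
Compare {D2, D3}: total 21.
Compare {D1, D3}: total 24.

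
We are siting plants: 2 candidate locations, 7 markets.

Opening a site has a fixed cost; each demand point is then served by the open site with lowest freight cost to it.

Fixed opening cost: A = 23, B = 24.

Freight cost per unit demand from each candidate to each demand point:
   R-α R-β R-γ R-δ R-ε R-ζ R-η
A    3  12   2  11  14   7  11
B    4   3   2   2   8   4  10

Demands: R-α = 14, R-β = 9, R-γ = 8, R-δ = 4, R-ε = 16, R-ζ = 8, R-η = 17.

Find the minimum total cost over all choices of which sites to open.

461

Open {B}: assign each demand point to its cheapest open site.
  R-α→B 14×4=56, R-β→B 9×3=27, R-γ→B 8×2=16, R-δ→B 4×2=8, R-ε→B 16×8=128, R-ζ→B 8×4=32, R-η→B 17×10=170
  freight cost 437, fixed 24 → total 461.
Compare {A, B}: freight cost 423 + fixed 47 = 470.
Compare {A}: freight cost 677 + fixed 23 = 700.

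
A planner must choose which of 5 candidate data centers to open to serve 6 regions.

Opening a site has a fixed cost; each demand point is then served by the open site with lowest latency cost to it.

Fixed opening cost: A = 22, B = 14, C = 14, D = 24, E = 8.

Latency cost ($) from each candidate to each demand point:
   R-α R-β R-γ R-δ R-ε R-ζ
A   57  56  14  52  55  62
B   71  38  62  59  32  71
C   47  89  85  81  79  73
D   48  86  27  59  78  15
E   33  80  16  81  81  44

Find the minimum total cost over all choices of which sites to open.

239

Open {B, D, E}: assign each demand point to its cheapest open site.
  R-α→E 33, R-β→B 38, R-γ→E 16, R-δ→B 59, R-ε→B 32, R-ζ→D 15
  latency cost 193, fixed 46 → total 239.
Compare {B, E}: latency cost 222 + fixed 22 = 244.
Compare {A, B, D, E}: latency cost 184 + fixed 68 = 252.
Compare {B, C, D, E}: latency cost 193 + fixed 60 = 253.
All other subsets cost ≥ 244. Minimum total cost: 239.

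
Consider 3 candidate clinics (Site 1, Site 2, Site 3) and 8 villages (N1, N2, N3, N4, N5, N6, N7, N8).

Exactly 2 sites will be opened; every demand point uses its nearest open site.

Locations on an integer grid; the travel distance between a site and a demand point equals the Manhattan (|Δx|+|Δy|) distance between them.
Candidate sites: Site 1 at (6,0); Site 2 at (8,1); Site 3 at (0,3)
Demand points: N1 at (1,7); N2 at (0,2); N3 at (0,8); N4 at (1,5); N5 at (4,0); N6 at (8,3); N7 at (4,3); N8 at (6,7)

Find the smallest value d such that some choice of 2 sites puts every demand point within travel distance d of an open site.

7

Open {Site 1, Site 3}.
  Farthest demand point is N8 at travel distance 7 (to Site 1); all others are ≤ 7.
With {Site 2, Site 3} the worst case is 8.
With {Site 1, Site 2} the worst case is 14.
No size-2 selection achieves below 7.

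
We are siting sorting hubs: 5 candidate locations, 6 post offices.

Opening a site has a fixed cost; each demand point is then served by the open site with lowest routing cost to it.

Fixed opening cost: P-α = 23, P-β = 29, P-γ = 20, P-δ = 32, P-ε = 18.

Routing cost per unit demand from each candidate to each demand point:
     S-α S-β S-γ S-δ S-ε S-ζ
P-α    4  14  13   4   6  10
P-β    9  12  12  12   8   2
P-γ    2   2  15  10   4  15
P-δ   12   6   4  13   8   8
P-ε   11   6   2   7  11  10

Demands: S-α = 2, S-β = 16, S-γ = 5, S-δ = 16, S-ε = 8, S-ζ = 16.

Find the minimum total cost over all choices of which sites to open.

264

Open {P-α, P-β, P-γ, P-ε}: assign each demand point to its cheapest open site.
  S-α→P-γ 2×2=4, S-β→P-γ 16×2=32, S-γ→P-ε 5×2=10, S-δ→P-α 16×4=64, S-ε→P-γ 8×4=32, S-ζ→P-β 16×2=32
  routing cost 174, fixed 90 → total 264.
Compare {P-α, P-β, P-γ, P-δ}: routing cost 184 + fixed 104 = 288.
Compare {P-β, P-γ, P-ε}: routing cost 222 + fixed 67 = 289.
Compare {P-α, P-β, P-γ}: routing cost 224 + fixed 72 = 296.
All other subsets cost ≥ 288. Minimum total cost: 264.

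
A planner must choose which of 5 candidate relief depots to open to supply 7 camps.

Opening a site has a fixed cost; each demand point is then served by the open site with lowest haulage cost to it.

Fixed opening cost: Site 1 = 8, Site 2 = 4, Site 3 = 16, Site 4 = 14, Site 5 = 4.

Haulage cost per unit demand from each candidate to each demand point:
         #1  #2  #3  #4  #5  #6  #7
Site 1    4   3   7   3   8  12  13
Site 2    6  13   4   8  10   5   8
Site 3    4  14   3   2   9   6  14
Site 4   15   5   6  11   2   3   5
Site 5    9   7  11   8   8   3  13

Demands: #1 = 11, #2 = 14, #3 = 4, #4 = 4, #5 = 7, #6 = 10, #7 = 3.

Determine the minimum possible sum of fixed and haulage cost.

199

Open {Site 1, Site 2, Site 4}: assign each demand point to its cheapest open site.
  #1→Site 1 11×4=44, #2→Site 1 14×3=42, #3→Site 2 4×4=16, #4→Site 1 4×3=12, #5→Site 4 7×2=14, #6→Site 4 10×3=30, #7→Site 4 3×5=15
  haulage cost 173, fixed 26 → total 199.
Compare {Site 1, Site 4}: haulage cost 181 + fixed 22 = 203.
Compare {Site 1, Site 3, Site 4}: haulage cost 165 + fixed 38 = 203.
Compare {Site 1, Site 2, Site 4, Site 5}: haulage cost 173 + fixed 30 = 203.
All other subsets cost ≥ 203. Minimum total cost: 199.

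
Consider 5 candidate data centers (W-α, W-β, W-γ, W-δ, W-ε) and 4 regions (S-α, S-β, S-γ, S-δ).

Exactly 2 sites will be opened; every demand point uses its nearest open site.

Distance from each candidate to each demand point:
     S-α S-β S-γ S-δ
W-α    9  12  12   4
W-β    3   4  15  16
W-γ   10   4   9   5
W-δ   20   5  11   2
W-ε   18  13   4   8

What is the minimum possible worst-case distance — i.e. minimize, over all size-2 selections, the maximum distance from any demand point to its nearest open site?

8

Open {W-β, W-ε}.
  Farthest demand point is S-δ at distance 8 (to W-ε); all others are ≤ 8.
With {W-α, W-γ} the worst case is 9.
With {W-β, W-γ} the worst case is 9.
No size-2 selection achieves below 8.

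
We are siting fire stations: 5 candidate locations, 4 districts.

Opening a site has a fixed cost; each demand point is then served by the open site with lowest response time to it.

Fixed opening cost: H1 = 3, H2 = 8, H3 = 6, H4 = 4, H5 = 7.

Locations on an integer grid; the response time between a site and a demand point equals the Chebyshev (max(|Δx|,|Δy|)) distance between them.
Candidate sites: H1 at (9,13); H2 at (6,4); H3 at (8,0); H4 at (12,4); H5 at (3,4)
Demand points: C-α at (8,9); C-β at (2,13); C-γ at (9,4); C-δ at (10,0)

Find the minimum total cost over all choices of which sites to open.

25

Open {H1, H4}: assign each demand point to its cheapest open site.
  C-α→H1 4, C-β→H1 7, C-γ→H4 3, C-δ→H4 4
  response time 18, fixed 7 → total 25.
Compare {H4}: response time 22 + fixed 4 = 26.
Compare {H1, H3}: response time 17 + fixed 9 = 26.
Compare {H2}: response time 21 + fixed 8 = 29.
All other subsets cost ≥ 26. Minimum total cost: 25.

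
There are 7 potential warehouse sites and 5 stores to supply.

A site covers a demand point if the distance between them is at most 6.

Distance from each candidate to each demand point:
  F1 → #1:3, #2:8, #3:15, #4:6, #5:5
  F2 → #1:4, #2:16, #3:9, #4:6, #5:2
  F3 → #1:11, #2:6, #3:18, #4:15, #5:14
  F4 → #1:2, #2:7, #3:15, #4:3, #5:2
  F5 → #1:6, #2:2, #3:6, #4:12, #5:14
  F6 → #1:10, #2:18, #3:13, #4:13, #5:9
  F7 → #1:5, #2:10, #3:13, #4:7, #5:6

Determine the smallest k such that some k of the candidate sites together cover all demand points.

2

Coverage sets (demand points within 6 of each site):
  F1: {#1, #4, #5}
  F2: {#1, #4, #5}
  F3: {#2}
  F4: {#1, #4, #5}
  F5: {#1, #2, #3}
  F6: {}
  F7: {#1, #5}
No single site covers all 5 demand points.
But {F1, F5} covers everything, so the minimum is 2.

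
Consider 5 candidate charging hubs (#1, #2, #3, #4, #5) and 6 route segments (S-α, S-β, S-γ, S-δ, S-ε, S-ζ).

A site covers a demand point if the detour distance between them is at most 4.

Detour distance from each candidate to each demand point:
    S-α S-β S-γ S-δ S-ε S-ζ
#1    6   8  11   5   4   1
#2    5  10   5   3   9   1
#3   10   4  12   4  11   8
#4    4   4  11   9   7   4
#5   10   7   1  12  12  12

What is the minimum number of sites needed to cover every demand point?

Coverage sets (demand points within 4 of each site):
  #1: {S-ε, S-ζ}
  #2: {S-δ, S-ζ}
  #3: {S-β, S-δ}
  #4: {S-α, S-β, S-ζ}
  #5: {S-γ}
No 3 sites suffice: every size-3 union leaves at least one demand point uncovered.
But {#1, #2, #4, #5} covers everything, so the minimum is 4.

4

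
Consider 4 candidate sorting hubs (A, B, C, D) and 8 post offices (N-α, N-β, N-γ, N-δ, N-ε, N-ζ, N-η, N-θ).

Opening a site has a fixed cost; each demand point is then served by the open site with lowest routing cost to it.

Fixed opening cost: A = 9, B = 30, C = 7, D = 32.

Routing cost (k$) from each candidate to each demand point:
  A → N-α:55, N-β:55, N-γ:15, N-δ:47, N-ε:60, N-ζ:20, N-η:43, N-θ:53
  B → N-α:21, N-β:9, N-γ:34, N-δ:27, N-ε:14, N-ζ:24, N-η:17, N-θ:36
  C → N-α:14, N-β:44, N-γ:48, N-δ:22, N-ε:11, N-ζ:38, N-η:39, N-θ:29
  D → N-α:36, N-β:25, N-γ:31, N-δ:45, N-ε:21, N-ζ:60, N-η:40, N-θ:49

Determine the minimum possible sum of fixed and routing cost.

183

Open {A, B, C}: assign each demand point to its cheapest open site.
  N-α→C 14, N-β→B 9, N-γ→A 15, N-δ→C 22, N-ε→C 11, N-ζ→A 20, N-η→B 17, N-θ→C 29
  routing cost 137, fixed 46 → total 183.
Compare {B, C}: routing cost 160 + fixed 37 = 197.
Compare {A, B}: routing cost 159 + fixed 39 = 198.
Compare {A, C}: routing cost 194 + fixed 16 = 210.
All other subsets cost ≥ 197. Minimum total cost: 183.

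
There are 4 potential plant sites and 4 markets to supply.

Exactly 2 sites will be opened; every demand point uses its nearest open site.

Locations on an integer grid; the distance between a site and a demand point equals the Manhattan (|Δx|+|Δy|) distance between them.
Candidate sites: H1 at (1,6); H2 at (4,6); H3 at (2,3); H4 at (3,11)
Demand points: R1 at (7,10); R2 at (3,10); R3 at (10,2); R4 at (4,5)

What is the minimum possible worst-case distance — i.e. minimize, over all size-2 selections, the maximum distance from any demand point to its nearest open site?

9

Open {H2, H3}.
  Farthest demand point is R3 at distance 9 (to H3); all others are ≤ 9.
With {H3, H4} the worst case is 9.
With {H1, H2} the worst case is 10.
No size-2 selection achieves below 9.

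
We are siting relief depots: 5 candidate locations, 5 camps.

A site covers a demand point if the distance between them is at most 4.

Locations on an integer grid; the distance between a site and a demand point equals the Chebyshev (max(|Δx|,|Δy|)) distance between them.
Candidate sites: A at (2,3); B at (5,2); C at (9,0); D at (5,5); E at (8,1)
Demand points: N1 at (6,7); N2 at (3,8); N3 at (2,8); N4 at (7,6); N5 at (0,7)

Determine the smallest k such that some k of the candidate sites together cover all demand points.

Coverage sets (demand points within 4 of each site):
  A: {N1, N5}
  B: {N4}
  C: {}
  D: {N1, N2, N3, N4}
  E: {}
No single site covers all 5 demand points.
But {A, D} covers everything, so the minimum is 2.

2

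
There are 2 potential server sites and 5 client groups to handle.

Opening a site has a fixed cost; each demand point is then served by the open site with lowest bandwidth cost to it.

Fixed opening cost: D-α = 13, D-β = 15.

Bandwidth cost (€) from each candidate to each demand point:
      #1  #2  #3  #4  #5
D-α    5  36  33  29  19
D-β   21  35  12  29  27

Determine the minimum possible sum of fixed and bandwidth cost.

128

Open {D-α, D-β}: assign each demand point to its cheapest open site.
  #1→D-α 5, #2→D-β 35, #3→D-β 12, #4→D-α 29, #5→D-α 19
  bandwidth cost 100, fixed 28 → total 128.
Compare {D-α}: bandwidth cost 122 + fixed 13 = 135.
Compare {D-β}: bandwidth cost 124 + fixed 15 = 139.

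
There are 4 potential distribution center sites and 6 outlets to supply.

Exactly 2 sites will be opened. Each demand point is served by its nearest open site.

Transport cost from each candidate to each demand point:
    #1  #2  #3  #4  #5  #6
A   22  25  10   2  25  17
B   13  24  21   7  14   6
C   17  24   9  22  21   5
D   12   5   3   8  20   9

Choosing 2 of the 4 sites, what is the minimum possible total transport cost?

Open {B, D}.
  #1→D 12, #2→D 5, #3→D 3, #4→B 7, #5→B 14, #6→B 6  ⇒ total 47.
Compare {A, D}: total 51.
Compare {C, D}: total 53.
No size-2 selection does better; minimum is 47.

47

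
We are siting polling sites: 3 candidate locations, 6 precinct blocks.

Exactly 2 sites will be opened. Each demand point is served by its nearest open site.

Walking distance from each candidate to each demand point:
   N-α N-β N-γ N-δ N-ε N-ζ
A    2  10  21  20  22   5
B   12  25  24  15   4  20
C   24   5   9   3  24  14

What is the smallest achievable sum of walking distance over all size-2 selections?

Open {A, C}.
  N-α→A 2, N-β→C 5, N-γ→C 9, N-δ→C 3, N-ε→A 22, N-ζ→A 5  ⇒ total 46.
Compare {B, C}: total 47.
Compare {A, B}: total 57.

46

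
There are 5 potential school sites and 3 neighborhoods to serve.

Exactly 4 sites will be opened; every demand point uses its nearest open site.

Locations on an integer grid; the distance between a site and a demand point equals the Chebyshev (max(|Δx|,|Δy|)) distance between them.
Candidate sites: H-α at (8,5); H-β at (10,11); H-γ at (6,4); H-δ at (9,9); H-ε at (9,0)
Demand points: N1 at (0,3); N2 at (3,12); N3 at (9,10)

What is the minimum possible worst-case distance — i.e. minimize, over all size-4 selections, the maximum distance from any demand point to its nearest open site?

6

Open {H-α, H-β, H-γ, H-δ}.
  Farthest demand point is N1 at distance 6 (to H-γ); all others are ≤ 6.
With {H-α, H-γ, H-δ, H-ε} the worst case is 6.
With {H-β, H-γ, H-δ, H-ε} the worst case is 6.
No size-4 selection achieves below 6.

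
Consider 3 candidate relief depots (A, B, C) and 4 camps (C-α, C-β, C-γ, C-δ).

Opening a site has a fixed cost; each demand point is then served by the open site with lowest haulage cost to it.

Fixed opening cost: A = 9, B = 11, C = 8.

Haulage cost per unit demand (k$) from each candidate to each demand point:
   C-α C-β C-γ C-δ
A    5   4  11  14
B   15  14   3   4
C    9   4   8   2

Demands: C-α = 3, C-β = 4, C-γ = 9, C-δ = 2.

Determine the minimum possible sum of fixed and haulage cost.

86

Open {A, B}: assign each demand point to its cheapest open site.
  C-α→A 3×5=15, C-β→A 4×4=16, C-γ→B 9×3=27, C-δ→B 2×4=8
  haulage cost 66, fixed 20 → total 86.
Compare {A, B, C}: haulage cost 62 + fixed 28 = 90.
Compare {B, C}: haulage cost 74 + fixed 19 = 93.
Compare {A, C}: haulage cost 107 + fixed 17 = 124.
All other subsets cost ≥ 90. Minimum total cost: 86.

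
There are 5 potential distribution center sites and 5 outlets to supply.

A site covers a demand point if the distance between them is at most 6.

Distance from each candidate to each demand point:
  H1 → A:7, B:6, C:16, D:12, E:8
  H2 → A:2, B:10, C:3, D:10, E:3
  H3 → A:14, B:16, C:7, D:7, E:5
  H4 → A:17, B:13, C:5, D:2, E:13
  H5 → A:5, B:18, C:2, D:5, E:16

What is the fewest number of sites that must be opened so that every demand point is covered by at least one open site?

3

Coverage sets (demand points within 6 of each site):
  H1: {B}
  H2: {A, C, E}
  H3: {E}
  H4: {C, D}
  H5: {A, C, D}
No 2 sites suffice: every size-2 union leaves at least one demand point uncovered.
But {H1, H2, H4} covers everything, so the minimum is 3.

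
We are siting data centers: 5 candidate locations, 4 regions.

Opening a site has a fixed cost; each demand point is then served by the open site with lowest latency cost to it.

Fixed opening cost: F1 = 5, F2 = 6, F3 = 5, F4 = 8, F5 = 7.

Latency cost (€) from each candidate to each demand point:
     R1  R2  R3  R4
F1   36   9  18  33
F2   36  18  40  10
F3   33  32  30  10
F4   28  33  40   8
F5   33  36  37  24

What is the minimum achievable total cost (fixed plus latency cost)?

76

Open {F1, F4}: assign each demand point to its cheapest open site.
  R1→F4 28, R2→F1 9, R3→F1 18, R4→F4 8
  latency cost 63, fixed 13 → total 76.
Compare {F1, F3}: latency cost 70 + fixed 10 = 80.
Compare {F1, F3, F4}: latency cost 63 + fixed 18 = 81.
Compare {F1, F2, F4}: latency cost 63 + fixed 19 = 82.
All other subsets cost ≥ 80. Minimum total cost: 76.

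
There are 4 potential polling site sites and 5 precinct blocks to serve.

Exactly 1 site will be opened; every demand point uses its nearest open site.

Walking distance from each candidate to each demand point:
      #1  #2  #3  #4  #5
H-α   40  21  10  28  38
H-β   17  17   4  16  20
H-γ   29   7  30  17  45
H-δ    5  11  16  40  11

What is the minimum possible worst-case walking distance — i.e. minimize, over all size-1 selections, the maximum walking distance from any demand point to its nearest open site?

Open {H-β}.
  Farthest demand point is #5 at walking distance 20 (to H-β); all others are ≤ 20.
With {H-α} the worst case is 40.
With {H-δ} the worst case is 40.
No size-1 selection achieves below 20.

20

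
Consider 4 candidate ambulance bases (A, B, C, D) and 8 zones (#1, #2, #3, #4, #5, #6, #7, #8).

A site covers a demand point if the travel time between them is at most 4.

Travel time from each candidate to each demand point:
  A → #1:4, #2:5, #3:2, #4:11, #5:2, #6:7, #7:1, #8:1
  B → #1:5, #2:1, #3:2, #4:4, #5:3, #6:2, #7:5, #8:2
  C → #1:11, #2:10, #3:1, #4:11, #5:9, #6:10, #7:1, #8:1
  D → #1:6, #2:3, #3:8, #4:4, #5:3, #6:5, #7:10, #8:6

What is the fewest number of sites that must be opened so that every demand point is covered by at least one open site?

2

Coverage sets (demand points within 4 of each site):
  A: {#1, #3, #5, #7, #8}
  B: {#2, #3, #4, #5, #6, #8}
  C: {#3, #7, #8}
  D: {#2, #4, #5}
No single site covers all 8 demand points.
But {A, B} covers everything, so the minimum is 2.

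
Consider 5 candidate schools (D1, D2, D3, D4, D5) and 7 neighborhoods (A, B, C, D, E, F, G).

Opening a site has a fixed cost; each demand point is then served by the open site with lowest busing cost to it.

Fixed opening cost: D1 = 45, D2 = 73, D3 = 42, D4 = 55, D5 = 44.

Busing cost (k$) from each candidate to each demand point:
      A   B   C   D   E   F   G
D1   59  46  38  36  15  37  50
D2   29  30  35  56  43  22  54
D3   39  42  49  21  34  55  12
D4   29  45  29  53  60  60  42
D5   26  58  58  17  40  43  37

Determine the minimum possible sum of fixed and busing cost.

291

Open {D1, D3}: assign each demand point to its cheapest open site.
  A→D3 39, B→D3 42, C→D1 38, D→D3 21, E→D1 15, F→D1 37, G→D3 12
  busing cost 204, fixed 87 → total 291.
Compare {D3}: busing cost 252 + fixed 42 = 294.
Compare {D2, D3}: busing cost 183 + fixed 115 = 298.
Compare {D1, D5}: busing cost 216 + fixed 89 = 305.
All other subsets cost ≥ 294. Minimum total cost: 291.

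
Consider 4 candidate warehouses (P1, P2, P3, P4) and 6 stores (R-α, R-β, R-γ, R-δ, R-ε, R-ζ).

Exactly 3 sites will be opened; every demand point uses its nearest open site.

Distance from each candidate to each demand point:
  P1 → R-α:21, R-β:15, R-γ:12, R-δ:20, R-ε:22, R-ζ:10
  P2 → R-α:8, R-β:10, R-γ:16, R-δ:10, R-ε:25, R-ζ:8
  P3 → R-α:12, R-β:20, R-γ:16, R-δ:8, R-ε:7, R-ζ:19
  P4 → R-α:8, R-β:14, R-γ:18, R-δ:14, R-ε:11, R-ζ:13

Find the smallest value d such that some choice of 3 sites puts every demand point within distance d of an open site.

12

Open {P1, P2, P3}.
  Farthest demand point is R-γ at distance 12 (to P1); all others are ≤ 12.
With {P1, P2, P4} the worst case is 12.
With {P1, P3, P4} the worst case is 14.
No size-3 selection achieves below 12.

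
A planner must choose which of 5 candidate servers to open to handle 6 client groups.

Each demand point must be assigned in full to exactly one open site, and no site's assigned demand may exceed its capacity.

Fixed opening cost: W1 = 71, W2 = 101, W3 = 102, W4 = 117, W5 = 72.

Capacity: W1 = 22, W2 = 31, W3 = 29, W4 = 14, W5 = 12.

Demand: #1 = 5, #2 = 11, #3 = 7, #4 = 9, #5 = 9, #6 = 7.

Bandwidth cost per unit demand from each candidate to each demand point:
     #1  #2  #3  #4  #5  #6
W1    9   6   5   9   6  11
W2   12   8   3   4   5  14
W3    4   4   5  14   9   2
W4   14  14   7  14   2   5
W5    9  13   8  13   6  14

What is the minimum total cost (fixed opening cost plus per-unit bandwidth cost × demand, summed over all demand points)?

Open {W2, W3}; cheapest assignment that respects the capacities:
  W2 (cap 31, load 25): #3, #4, #5 — cost 7×3 + 9×4 + 9×5 = 102
  W3 (cap 29, load 23): #1, #2, #6 — cost 5×4 + 11×4 + 7×2 = 78
  Shipping 180, fixed 203 → total 383.
  Any other capacity-feasible assignment to {W2, W3} ships for at least 180.
Compare {W1, W2, W3}: its best feasible assignment gives total 454.
Compare {W2, W3, W5}: its best feasible assignment gives total 455.
Every other set of open sites that can feasibly serve all demand totals ≥ 454 even under its best assignment. Minimum: 383.

383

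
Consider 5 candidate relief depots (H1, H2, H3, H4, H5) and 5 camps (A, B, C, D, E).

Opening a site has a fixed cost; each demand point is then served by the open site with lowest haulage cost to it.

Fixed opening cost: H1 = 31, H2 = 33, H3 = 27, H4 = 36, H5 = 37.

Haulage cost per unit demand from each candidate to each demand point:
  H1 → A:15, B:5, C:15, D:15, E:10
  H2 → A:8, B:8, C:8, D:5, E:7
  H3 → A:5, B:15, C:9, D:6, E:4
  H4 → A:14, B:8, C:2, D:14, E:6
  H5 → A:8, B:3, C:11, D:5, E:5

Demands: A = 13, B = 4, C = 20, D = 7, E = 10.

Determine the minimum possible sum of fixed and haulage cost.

282

Open {H3, H4}: assign each demand point to its cheapest open site.
  A→H3 13×5=65, B→H4 4×8=32, C→H4 20×2=40, D→H3 7×6=42, E→H3 10×4=40
  haulage cost 219, fixed 63 → total 282.
Compare {H3, H4, H5}: haulage cost 192 + fixed 100 = 292.
Compare {H1, H3, H4}: haulage cost 207 + fixed 94 = 301.
Compare {H2, H3, H4}: haulage cost 212 + fixed 96 = 308.
All other subsets cost ≥ 292. Minimum total cost: 282.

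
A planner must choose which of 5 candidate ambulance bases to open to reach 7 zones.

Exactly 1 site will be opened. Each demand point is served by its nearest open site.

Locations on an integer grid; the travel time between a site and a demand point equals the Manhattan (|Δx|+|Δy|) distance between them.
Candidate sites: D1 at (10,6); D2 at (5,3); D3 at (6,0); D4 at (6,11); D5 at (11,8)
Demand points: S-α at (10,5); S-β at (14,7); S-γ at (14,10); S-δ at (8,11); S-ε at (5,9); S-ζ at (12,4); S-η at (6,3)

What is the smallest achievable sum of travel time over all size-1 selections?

Open {D1}.
  S-α→D1 1, S-β→D1 5, S-γ→D1 8, S-δ→D1 7, S-ε→D1 8, S-ζ→D1 4, S-η→D1 7  ⇒ total 40.
Compare {D5}: total 41.
Compare {D4}: total 57.
No size-1 selection does better; minimum is 40.

40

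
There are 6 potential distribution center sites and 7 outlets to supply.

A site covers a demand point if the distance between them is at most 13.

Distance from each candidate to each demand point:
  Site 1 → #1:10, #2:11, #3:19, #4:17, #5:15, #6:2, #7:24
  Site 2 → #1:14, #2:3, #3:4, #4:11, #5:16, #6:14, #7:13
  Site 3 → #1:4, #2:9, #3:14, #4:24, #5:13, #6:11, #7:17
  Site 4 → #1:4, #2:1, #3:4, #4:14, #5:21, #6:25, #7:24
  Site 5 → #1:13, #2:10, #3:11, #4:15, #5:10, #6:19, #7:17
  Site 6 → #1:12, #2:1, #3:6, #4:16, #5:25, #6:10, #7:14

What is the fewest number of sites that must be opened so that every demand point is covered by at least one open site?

2

Coverage sets (demand points within 13 of each site):
  Site 1: {#1, #2, #6}
  Site 2: {#2, #3, #4, #7}
  Site 3: {#1, #2, #5, #6}
  Site 4: {#1, #2, #3}
  Site 5: {#1, #2, #3, #5}
  Site 6: {#1, #2, #3, #6}
No single site covers all 7 demand points.
But {Site 2, Site 3} covers everything, so the minimum is 2.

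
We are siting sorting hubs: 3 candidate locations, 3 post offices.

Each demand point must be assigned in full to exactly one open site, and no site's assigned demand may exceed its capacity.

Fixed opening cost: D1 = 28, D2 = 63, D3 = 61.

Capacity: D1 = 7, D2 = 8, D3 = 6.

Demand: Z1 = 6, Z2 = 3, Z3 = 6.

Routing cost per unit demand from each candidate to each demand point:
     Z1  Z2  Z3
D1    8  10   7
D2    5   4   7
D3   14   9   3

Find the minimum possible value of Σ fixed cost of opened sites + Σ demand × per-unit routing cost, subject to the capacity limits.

230

Open {D1, D2, D3}; cheapest assignment that respects the capacities:
  D1 (cap 7, load 3): Z2 — cost 3×10 = 30
  D2 (cap 8, load 6): Z1 — cost 6×5 = 30
  D3 (cap 6, load 6): Z3 — cost 6×3 = 18
  Shipping 78, fixed 152 → total 230.
  Any other capacity-feasible assignment to {D1, D2, D3} ships for at least 78.
Total demand is 15; every other set of sites either has combined capacity below 15 or cannot fit the demands without splitting one across sites, so {D1, D2, D3} is the only feasible choice of open sites. Minimum: 230.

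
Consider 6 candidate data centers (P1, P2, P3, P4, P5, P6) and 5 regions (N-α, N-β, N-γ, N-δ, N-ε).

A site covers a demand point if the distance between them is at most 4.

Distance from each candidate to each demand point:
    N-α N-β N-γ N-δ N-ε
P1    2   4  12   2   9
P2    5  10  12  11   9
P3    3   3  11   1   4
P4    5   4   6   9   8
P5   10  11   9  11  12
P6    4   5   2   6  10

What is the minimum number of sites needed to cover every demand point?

2

Coverage sets (demand points within 4 of each site):
  P1: {N-α, N-β, N-δ}
  P2: {}
  P3: {N-α, N-β, N-δ, N-ε}
  P4: {N-β}
  P5: {}
  P6: {N-α, N-γ}
No single site covers all 5 demand points.
But {P3, P6} covers everything, so the minimum is 2.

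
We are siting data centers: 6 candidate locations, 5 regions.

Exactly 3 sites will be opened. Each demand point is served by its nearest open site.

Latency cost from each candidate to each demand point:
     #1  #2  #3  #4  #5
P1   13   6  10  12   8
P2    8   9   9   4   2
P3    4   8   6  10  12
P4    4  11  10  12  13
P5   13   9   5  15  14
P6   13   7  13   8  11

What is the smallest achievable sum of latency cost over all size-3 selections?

Open {P1, P2, P3}.
  #1→P3 4, #2→P1 6, #3→P3 6, #4→P2 4, #5→P2 2  ⇒ total 22.
Compare {P2, P3, P5}: total 23.
Compare {P2, P3, P6}: total 23.
No size-3 selection does better; minimum is 22.

22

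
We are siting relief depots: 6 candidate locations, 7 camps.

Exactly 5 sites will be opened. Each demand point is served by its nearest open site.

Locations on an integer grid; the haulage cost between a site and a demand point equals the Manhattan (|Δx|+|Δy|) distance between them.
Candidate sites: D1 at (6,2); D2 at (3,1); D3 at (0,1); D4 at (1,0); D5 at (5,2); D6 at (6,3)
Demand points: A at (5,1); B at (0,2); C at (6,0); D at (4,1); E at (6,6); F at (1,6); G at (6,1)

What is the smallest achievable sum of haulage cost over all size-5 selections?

15

Open {D1, D2, D3, D5, D6}.
  A→D5 1, B→D3 1, C→D1 2, D→D2 1, E→D6 3, F→D3 6, G→D1 1  ⇒ total 15.
Compare {D1, D2, D3, D4, D5}: total 16.
Compare {D1, D2, D3, D4, D6}: total 16.
No size-5 selection does better; minimum is 15.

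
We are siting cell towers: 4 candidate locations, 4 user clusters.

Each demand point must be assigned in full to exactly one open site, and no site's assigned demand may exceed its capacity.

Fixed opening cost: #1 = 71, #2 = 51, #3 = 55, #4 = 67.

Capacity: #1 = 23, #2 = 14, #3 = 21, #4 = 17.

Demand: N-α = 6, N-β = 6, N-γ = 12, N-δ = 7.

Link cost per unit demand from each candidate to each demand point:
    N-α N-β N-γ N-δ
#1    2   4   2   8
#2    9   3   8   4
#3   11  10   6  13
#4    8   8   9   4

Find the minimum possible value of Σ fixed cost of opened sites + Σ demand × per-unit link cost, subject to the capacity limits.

204

Open {#1, #2}; cheapest assignment that respects the capacities:
  #1 (cap 23, load 18): N-α, N-γ — cost 6×2 + 12×2 = 36
  #2 (cap 14, load 13): N-β, N-δ — cost 6×3 + 7×4 = 46
  Shipping 82, fixed 122 → total 204.
  Any other capacity-feasible assignment to {#1, #2} ships for at least 82.
Compare {#1, #4}: its best feasible assignment gives total 250.
Compare {#1, #2, #3}: its best feasible assignment gives total 259.
Every other set of open sites that can feasibly serve all demand totals ≥ 250 even under its best assignment. Minimum: 204.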